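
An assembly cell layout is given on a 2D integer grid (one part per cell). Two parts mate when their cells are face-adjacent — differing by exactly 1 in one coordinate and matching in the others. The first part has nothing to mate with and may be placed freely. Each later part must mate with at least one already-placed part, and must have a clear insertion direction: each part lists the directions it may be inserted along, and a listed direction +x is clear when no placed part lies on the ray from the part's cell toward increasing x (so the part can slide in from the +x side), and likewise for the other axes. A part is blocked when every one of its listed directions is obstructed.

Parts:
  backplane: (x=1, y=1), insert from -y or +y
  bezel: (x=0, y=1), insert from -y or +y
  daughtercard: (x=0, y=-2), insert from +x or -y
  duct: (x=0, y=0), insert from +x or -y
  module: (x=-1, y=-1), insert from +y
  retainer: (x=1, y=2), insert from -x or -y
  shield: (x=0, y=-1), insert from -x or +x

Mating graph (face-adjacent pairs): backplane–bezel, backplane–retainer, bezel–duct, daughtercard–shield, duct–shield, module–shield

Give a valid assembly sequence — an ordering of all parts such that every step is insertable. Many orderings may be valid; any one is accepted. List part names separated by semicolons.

1. module@(-1, -1) [+y clear] — {module}
2. shield@(0, -1) [+x clear] — {module, shield}
3. duct@(0, 0) [+x clear] — {duct, module, shield}
4. daughtercard@(0, -2) [+x clear] — {daughtercard, duct, module, shield}
5. bezel@(0, 1) [+y clear] — {bezel, daughtercard, duct, module, shield}
6. backplane@(1, 1) [-y clear] — {backplane, bezel, daughtercard, duct, module, shield}
7. retainer@(1, 2) [-x clear] — {backplane, bezel, daughtercard, duct, module, retainer, shield}

module; shield; duct; daughtercard; bezel; backplane; retainer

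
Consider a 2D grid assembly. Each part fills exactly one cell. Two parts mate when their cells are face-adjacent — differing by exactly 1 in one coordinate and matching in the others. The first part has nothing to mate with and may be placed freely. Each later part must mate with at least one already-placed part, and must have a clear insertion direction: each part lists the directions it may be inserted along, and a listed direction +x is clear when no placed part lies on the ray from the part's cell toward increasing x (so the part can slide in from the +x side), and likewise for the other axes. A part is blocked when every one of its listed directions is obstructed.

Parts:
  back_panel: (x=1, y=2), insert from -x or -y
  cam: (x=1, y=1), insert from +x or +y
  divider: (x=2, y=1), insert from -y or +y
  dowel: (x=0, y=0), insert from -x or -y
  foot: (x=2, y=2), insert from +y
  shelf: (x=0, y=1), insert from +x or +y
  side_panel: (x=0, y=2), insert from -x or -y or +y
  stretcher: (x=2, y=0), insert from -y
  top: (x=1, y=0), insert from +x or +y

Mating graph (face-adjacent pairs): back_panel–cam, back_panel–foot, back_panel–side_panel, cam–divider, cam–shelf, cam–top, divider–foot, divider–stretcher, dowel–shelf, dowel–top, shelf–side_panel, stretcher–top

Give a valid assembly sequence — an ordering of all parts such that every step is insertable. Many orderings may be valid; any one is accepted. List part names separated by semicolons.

side_panel; shelf; dowel; back_panel; cam; divider; foot; top; stretcher

1. side_panel@(0, 2) [-x clear] — {side_panel}
2. shelf@(0, 1) [+x clear] — {shelf, side_panel}
3. dowel@(0, 0) [-x clear] — {dowel, shelf, side_panel}
4. back_panel@(1, 2) [-y clear] — {back_panel, dowel, shelf, side_panel}
5. cam@(1, 1) [+x clear] — {back_panel, cam, dowel, shelf, side_panel}
6. divider@(2, 1) [-y clear] — {back_panel, cam, divider, dowel, shelf, side_panel}
7. foot@(2, 2) [+y clear] — {back_panel, cam, divider, dowel, foot, shelf, side_panel}
8. top@(1, 0) [+x clear] — {back_panel, cam, divider, dowel, foot, shelf, side_panel, top}
9. stretcher@(2, 0) [-y clear] — {back_panel, cam, divider, dowel, foot, shelf, side_panel, stretcher, top}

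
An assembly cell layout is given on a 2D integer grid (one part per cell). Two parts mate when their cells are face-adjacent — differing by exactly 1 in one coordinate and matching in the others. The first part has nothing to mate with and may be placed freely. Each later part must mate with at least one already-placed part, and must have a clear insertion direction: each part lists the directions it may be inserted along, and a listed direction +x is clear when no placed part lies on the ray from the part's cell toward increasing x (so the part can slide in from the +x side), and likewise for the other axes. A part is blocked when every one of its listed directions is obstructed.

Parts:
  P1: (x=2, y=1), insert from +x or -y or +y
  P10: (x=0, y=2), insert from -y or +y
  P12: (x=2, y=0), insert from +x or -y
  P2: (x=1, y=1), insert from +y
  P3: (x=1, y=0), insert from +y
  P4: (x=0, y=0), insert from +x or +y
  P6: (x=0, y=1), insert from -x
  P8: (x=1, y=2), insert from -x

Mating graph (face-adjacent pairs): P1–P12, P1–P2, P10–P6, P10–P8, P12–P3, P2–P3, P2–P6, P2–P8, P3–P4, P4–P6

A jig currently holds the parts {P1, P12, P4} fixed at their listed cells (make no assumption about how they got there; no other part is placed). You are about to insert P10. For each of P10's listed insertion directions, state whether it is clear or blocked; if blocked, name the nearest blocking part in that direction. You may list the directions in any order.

-y: nearest on ray is P4@(0, 0) ⇒ blocked
+y: ray from P10(0, 2) has no placed part ⇒ clear

+y: clear; -y: blocked by P4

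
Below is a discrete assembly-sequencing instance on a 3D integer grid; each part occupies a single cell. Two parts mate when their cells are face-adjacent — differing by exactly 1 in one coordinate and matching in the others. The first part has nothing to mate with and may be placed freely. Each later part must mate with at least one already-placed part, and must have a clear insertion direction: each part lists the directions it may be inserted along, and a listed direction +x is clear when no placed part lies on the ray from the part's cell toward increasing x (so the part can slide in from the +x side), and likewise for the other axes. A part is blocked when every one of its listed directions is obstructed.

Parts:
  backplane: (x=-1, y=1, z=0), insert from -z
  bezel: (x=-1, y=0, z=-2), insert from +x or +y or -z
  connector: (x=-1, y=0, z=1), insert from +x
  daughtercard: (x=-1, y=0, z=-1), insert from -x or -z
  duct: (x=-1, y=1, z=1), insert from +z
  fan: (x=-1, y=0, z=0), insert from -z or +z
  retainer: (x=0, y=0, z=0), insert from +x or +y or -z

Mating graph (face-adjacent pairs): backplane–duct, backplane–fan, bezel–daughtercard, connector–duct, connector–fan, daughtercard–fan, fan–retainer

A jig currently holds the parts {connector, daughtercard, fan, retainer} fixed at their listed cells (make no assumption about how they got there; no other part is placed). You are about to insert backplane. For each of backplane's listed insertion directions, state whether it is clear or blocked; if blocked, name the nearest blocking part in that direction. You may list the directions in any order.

-z: clear

-z: ray from backplane(-1, 1, 0) has no placed part ⇒ clear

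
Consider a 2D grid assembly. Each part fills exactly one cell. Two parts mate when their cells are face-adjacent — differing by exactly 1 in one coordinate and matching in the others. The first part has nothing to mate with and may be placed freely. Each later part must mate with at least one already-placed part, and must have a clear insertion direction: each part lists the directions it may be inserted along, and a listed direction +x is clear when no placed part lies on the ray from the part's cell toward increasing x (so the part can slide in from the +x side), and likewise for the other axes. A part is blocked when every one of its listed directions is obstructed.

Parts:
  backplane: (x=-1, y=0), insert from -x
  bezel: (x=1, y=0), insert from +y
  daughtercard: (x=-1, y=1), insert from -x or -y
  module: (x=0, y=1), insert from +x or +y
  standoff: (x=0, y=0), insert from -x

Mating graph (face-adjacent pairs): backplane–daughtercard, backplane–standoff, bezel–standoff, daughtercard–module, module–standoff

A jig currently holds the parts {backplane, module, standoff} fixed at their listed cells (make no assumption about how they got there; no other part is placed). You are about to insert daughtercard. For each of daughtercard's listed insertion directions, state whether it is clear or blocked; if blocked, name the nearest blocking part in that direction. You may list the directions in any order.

-x: ray from daughtercard(-1, 1) has no placed part ⇒ clear
-y: nearest on ray is backplane@(-1, 0) ⇒ blocked

-x: clear; -y: blocked by backplane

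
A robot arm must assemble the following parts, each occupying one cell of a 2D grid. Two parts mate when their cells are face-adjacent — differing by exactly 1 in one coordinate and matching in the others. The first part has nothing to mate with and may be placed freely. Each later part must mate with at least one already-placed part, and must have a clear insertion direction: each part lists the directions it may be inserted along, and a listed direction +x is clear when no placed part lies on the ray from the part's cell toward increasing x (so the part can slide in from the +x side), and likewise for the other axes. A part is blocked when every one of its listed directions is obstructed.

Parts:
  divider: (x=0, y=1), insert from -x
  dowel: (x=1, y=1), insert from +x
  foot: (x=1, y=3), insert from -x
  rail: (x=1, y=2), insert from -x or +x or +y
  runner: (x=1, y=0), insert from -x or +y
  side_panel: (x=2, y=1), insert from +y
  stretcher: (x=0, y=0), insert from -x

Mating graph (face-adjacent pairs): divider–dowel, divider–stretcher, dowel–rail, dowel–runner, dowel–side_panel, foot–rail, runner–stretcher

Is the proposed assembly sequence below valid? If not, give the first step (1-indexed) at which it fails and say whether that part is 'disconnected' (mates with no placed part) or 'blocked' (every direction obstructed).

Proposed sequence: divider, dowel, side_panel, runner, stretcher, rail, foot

1. divider@(0, 1) [-x clear] — {divider}
2. dowel@(1, 1) [+x clear] — {divider, dowel}
3. side_panel@(2, 1) [+y clear] — {divider, dowel, side_panel}
4. runner@(1, 0) [-x clear] — {divider, dowel, runner, side_panel}
5. stretcher@(0, 0) [-x clear] — {divider, dowel, runner, side_panel, stretcher}
6. rail@(1, 2) [-x clear] — {divider, dowel, rail, runner, side_panel, stretcher}
7. foot@(1, 3) [-x clear] — {divider, dowel, foot, rail, runner, side_panel, stretcher}

Valid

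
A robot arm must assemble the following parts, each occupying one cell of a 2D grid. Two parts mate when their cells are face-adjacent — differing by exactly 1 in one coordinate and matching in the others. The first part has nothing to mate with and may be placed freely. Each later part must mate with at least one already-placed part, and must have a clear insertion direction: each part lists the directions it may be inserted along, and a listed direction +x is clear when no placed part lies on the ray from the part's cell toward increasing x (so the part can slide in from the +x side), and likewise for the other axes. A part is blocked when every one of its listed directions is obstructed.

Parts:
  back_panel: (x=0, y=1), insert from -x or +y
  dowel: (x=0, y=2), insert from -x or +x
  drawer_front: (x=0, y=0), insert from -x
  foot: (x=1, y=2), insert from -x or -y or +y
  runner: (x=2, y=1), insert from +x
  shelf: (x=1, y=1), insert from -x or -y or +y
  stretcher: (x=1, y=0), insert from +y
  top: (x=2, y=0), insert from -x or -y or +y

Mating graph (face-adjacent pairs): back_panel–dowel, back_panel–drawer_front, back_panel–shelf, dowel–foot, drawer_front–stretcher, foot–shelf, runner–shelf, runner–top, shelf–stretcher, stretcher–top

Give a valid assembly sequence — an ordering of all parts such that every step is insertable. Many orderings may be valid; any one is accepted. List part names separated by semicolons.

stretcher; shelf; runner; foot; drawer_front; top; back_panel; dowel

1. stretcher@(1, 0) [+y clear] — {stretcher}
2. shelf@(1, 1) [-x clear] — {shelf, stretcher}
3. runner@(2, 1) [+x clear] — {runner, shelf, stretcher}
4. foot@(1, 2) [-x clear] — {foot, runner, shelf, stretcher}
5. drawer_front@(0, 0) [-x clear] — {drawer_front, foot, runner, shelf, stretcher}
6. top@(2, 0) [-y clear] — {drawer_front, foot, runner, shelf, stretcher, top}
7. back_panel@(0, 1) [-x clear] — {back_panel, drawer_front, foot, runner, shelf, stretcher, top}
8. dowel@(0, 2) [-x clear] — {back_panel, dowel, drawer_front, foot, runner, shelf, stretcher, top}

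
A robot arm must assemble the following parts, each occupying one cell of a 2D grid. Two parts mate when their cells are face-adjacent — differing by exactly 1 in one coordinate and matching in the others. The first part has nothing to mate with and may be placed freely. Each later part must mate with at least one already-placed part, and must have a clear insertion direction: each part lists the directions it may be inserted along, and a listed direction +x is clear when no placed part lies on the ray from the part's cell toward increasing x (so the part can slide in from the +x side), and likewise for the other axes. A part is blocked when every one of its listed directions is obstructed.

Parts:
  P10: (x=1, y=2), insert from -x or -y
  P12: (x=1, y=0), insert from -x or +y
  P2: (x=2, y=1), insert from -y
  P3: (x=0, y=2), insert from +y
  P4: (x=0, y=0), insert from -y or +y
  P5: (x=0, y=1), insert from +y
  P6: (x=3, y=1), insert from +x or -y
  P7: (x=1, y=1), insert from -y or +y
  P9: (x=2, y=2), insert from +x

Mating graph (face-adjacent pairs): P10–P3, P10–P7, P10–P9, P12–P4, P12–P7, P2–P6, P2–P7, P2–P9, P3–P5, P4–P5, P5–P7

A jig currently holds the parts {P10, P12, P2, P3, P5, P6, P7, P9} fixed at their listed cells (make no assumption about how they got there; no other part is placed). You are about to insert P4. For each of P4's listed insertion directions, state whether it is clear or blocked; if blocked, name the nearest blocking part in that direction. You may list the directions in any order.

+y: blocked by P5; -y: clear

-y: ray from P4(0, 0) has no placed part ⇒ clear
+y: nearest on ray is P5@(0, 1) ⇒ blocked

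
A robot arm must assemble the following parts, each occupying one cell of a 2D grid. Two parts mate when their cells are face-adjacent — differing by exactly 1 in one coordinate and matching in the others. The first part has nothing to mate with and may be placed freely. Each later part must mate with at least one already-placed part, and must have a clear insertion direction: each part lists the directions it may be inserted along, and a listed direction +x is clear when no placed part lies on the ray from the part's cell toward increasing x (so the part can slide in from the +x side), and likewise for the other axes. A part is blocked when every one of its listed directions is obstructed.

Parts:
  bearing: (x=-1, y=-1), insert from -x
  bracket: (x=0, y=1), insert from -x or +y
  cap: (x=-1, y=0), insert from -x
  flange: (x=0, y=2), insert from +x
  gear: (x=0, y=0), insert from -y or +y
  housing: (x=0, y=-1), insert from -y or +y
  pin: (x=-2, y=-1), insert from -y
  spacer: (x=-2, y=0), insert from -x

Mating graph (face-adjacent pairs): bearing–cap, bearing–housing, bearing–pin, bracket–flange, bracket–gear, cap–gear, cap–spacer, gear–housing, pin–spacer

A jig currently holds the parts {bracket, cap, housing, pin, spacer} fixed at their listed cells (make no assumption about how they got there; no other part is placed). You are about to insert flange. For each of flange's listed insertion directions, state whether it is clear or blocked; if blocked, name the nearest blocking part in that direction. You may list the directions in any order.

+x: clear

+x: ray from flange(0, 2) has no placed part ⇒ clear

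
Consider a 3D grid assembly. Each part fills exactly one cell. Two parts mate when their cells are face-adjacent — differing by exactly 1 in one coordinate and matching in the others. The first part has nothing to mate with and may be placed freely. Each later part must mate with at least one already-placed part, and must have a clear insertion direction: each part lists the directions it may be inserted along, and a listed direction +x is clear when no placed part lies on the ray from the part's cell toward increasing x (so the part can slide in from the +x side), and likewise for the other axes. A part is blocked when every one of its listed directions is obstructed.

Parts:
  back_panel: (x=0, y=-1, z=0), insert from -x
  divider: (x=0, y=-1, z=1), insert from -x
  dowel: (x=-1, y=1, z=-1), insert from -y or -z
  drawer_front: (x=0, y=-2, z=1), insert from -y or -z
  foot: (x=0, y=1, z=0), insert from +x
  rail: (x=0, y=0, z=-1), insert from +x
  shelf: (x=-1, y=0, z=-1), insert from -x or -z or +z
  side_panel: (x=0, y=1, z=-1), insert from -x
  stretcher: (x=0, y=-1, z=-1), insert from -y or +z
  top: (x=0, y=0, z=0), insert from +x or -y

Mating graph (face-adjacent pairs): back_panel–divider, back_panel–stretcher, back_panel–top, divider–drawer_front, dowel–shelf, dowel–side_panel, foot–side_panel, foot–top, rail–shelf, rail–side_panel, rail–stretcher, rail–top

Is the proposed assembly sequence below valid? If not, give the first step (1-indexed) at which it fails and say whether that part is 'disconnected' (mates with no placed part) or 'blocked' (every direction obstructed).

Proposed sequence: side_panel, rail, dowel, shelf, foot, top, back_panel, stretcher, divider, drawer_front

1. side_panel@(0, 1, -1) [-x clear] — {side_panel}
2. rail@(0, 0, -1) [+x clear] — {rail, side_panel}
3. dowel@(-1, 1, -1) [-y clear] — {dowel, rail, side_panel}
4. shelf@(-1, 0, -1) [-x clear] — {dowel, rail, shelf, side_panel}
5. foot@(0, 1, 0) [+x clear] — {dowel, foot, rail, shelf, side_panel}
6. top@(0, 0, 0) [+x clear] — {dowel, foot, rail, shelf, side_panel, top}
7. back_panel@(0, -1, 0) [-x clear] — {back_panel, dowel, foot, rail, shelf, side_panel, top}
8. stretcher@(0, -1, -1) [-y clear] — {back_panel, dowel, foot, rail, shelf, side_panel, stretcher, top}
9. divider@(0, -1, 1) [-x clear] — {back_panel, divider, dowel, foot, rail, shelf, side_panel, stretcher, top}
10. drawer_front@(0, -2, 1) [-y clear] — {back_panel, divider, dowel, drawer_front, foot, rail, shelf, side_panel, stretcher, top}

Valid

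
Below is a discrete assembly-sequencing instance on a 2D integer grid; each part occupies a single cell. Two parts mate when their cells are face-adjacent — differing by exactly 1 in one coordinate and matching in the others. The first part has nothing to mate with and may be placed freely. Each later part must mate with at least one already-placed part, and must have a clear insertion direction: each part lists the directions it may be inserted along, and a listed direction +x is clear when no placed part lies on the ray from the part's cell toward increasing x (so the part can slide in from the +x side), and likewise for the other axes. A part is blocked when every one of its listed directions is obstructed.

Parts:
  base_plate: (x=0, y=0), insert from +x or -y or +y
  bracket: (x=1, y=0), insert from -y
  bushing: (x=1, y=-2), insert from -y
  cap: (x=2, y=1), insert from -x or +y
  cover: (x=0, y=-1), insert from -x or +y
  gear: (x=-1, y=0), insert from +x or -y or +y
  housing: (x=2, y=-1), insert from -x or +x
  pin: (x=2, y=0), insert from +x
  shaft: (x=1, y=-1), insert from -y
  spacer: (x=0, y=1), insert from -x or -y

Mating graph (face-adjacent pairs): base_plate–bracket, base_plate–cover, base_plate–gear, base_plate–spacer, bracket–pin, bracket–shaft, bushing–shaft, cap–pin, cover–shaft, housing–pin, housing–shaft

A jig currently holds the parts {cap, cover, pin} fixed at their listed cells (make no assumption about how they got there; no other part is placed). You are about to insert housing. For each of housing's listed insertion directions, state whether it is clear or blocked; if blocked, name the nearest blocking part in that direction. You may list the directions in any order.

+x: clear; -x: blocked by cover

-x: nearest on ray is cover@(0, -1) ⇒ blocked
+x: ray from housing(2, -1) has no placed part ⇒ clear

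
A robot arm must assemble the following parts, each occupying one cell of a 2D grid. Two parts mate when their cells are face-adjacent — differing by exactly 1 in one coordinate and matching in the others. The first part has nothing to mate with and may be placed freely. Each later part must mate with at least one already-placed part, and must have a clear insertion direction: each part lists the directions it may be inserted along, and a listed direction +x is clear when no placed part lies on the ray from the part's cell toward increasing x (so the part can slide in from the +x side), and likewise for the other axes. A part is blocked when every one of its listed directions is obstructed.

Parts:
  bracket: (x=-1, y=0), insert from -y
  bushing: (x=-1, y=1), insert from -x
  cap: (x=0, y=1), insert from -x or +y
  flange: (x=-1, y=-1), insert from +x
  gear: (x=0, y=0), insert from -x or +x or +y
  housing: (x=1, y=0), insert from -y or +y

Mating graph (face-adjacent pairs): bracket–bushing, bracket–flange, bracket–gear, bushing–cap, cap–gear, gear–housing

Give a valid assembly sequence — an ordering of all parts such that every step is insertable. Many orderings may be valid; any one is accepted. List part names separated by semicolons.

bushing; bracket; gear; housing; flange; cap

1. bushing@(-1, 1) [-x clear] — {bushing}
2. bracket@(-1, 0) [-y clear] — {bracket, bushing}
3. gear@(0, 0) [+x clear] — {bracket, bushing, gear}
4. housing@(1, 0) [-y clear] — {bracket, bushing, gear, housing}
5. flange@(-1, -1) [+x clear] — {bracket, bushing, flange, gear, housing}
6. cap@(0, 1) [+y clear] — {bracket, bushing, cap, flange, gear, housing}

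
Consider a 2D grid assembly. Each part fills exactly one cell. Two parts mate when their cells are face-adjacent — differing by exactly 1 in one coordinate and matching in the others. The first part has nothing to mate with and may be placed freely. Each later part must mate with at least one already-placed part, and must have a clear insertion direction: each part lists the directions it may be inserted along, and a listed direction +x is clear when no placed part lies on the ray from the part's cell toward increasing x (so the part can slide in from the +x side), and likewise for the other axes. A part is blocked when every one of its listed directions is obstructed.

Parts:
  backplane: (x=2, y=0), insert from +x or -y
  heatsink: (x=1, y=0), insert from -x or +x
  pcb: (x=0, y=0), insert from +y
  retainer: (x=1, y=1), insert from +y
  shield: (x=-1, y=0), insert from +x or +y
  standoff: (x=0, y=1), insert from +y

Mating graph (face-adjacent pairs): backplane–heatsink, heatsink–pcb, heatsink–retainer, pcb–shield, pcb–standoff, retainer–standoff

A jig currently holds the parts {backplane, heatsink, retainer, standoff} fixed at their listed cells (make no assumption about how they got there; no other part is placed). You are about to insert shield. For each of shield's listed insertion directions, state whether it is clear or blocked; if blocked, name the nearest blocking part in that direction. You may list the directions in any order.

+x: blocked by heatsink; +y: clear

+x: nearest on ray is heatsink@(1, 0) ⇒ blocked
+y: ray from shield(-1, 0) has no placed part ⇒ clear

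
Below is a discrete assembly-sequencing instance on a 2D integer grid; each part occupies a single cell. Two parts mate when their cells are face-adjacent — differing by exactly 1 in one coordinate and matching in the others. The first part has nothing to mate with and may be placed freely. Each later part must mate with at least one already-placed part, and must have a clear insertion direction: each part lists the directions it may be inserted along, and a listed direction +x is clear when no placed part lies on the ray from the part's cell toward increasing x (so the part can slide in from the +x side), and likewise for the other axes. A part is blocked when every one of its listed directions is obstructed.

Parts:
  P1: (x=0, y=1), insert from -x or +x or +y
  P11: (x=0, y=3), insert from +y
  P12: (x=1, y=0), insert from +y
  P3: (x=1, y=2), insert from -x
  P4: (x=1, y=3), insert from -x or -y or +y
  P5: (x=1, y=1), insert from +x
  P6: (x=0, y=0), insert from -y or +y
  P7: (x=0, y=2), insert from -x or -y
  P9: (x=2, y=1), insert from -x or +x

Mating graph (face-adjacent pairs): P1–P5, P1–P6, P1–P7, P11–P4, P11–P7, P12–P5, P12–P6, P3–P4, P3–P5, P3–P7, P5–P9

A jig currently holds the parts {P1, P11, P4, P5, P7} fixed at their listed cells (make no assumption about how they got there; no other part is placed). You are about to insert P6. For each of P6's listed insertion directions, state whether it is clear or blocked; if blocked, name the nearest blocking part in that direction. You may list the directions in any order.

+y: blocked by P1; -y: clear

-y: ray from P6(0, 0) has no placed part ⇒ clear
+y: nearest on ray is P1@(0, 1) ⇒ blocked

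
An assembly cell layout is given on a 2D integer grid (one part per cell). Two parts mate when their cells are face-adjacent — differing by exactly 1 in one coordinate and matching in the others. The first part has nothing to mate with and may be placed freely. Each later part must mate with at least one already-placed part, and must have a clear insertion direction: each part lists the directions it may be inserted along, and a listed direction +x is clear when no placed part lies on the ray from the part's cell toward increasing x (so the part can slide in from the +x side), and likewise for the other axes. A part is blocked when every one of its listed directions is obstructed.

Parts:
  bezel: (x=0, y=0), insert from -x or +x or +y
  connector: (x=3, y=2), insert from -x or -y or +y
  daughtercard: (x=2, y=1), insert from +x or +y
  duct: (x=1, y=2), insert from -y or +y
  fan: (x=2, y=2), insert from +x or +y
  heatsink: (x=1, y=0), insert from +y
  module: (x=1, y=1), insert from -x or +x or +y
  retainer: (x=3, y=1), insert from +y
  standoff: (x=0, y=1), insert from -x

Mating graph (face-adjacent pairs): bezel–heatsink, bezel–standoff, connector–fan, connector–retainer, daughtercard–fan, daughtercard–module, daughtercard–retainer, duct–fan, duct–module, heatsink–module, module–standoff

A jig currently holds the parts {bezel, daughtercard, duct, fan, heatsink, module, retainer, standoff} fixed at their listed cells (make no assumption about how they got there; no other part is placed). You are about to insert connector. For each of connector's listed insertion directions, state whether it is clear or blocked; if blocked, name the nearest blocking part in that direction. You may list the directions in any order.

-x: nearest on ray is fan@(2, 2) ⇒ blocked
-y: nearest on ray is retainer@(3, 1) ⇒ blocked
+y: ray from connector(3, 2) has no placed part ⇒ clear

+y: clear; -x: blocked by fan; -y: blocked by retainer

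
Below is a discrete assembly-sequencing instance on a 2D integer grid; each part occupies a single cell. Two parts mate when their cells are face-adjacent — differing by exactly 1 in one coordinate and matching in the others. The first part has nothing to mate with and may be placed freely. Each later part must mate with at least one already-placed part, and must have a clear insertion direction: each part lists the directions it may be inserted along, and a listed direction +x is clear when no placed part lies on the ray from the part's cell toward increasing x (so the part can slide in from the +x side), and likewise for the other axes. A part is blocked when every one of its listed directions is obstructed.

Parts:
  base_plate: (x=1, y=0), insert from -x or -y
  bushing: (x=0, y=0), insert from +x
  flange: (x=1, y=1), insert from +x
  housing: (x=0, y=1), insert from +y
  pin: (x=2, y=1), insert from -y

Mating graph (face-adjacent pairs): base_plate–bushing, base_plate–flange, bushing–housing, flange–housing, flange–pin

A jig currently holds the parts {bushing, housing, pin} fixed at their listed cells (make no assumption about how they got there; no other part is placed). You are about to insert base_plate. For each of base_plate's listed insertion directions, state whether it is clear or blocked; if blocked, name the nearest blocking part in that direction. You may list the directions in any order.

-x: blocked by bushing; -y: clear

-x: nearest on ray is bushing@(0, 0) ⇒ blocked
-y: ray from base_plate(1, 0) has no placed part ⇒ clear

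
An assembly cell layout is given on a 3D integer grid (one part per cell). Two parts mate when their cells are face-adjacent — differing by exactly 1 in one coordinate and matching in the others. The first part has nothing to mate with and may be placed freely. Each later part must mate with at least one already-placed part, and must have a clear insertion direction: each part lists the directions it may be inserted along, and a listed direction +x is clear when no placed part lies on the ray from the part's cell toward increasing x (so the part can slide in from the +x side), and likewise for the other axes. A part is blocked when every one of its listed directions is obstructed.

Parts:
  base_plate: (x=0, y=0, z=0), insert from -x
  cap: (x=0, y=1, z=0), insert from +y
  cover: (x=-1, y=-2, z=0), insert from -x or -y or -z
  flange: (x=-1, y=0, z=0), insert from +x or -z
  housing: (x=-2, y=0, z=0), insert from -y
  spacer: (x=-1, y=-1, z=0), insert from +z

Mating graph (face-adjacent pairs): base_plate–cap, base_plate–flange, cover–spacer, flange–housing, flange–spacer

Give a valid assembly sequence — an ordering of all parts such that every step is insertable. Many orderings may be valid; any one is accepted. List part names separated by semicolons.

1. cap@(0, 1, 0) [+y clear] — {cap}
2. base_plate@(0, 0, 0) [-x clear] — {base_plate, cap}
3. flange@(-1, 0, 0) [-z clear] — {base_plate, cap, flange}
4. spacer@(-1, -1, 0) [+z clear] — {base_plate, cap, flange, spacer}
5. cover@(-1, -2, 0) [-x clear] — {base_plate, cap, cover, flange, spacer}
6. housing@(-2, 0, 0) [-y clear] — {base_plate, cap, cover, flange, housing, spacer}

cap; base_plate; flange; spacer; cover; housing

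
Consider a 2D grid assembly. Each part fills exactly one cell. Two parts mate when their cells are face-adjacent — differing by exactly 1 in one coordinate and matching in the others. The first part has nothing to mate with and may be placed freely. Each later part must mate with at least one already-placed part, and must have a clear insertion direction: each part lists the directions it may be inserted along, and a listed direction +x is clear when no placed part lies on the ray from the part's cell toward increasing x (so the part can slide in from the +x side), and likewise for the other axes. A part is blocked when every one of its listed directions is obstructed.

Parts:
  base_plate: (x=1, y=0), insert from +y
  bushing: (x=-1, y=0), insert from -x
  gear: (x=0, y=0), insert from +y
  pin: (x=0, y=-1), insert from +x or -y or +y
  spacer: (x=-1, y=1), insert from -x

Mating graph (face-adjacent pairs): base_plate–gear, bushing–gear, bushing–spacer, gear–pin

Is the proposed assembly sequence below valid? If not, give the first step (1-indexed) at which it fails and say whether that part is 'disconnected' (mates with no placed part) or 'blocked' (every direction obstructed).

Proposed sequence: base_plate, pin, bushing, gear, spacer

Invalid at step 2 (disconnected)

1. base_plate@(1, 0) [+y clear] — {base_plate}
2. pin@(0, -1) — no placed neighbour ⇒ disconnected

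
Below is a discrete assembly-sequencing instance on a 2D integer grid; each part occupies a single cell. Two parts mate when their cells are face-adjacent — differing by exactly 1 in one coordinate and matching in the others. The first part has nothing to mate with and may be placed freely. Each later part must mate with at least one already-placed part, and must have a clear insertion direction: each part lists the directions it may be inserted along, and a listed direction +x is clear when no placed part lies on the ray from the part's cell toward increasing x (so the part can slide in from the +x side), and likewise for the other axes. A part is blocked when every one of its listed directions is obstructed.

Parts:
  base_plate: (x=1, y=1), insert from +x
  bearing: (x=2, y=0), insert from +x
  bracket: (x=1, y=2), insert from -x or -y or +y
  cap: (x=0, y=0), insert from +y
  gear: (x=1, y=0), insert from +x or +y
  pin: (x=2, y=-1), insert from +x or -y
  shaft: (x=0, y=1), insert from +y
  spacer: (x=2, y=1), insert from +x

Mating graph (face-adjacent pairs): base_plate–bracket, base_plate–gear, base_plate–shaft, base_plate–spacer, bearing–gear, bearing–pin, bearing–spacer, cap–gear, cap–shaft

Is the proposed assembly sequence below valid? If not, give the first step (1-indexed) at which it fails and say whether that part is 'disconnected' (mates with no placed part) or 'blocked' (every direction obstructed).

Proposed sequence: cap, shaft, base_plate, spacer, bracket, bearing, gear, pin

1. cap@(0, 0) [+y clear] — {cap}
2. shaft@(0, 1) [+y clear] — {cap, shaft}
3. base_plate@(1, 1) [+x clear] — {base_plate, cap, shaft}
4. spacer@(2, 1) [+x clear] — {base_plate, cap, shaft, spacer}
5. bracket@(1, 2) [-x clear] — {base_plate, bracket, cap, shaft, spacer}
6. bearing@(2, 0) [+x clear] — {base_plate, bearing, bracket, cap, shaft, spacer}
7. gear@(1, 0) — +x/+y all obstructed ⇒ blocked

Invalid at step 7 (blocked)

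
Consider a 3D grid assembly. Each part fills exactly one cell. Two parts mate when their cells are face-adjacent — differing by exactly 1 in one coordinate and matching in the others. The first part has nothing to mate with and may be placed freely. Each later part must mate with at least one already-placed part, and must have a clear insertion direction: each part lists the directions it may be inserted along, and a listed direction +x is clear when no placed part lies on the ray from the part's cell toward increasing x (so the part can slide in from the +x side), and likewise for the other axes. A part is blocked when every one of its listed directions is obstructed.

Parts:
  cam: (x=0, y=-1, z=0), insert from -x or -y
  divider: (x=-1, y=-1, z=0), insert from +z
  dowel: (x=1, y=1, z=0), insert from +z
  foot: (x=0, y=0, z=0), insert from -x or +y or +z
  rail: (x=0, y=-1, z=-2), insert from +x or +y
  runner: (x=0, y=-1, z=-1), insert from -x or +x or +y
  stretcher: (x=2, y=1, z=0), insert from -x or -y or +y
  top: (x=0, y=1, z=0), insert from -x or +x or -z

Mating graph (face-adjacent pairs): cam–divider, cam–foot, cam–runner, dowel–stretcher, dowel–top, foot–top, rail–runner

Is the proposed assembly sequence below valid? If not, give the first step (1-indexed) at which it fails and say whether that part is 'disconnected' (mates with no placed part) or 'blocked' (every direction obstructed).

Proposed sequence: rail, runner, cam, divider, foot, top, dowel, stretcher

Valid

1. rail@(0, -1, -2) [+x clear] — {rail}
2. runner@(0, -1, -1) [-x clear] — {rail, runner}
3. cam@(0, -1, 0) [-x clear] — {cam, rail, runner}
4. divider@(-1, -1, 0) [+z clear] — {cam, divider, rail, runner}
5. foot@(0, 0, 0) [-x clear] — {cam, divider, foot, rail, runner}
6. top@(0, 1, 0) [-x clear] — {cam, divider, foot, rail, runner, top}
7. dowel@(1, 1, 0) [+z clear] — {cam, divider, dowel, foot, rail, runner, top}
8. stretcher@(2, 1, 0) [-y clear] — {cam, divider, dowel, foot, rail, runner, stretcher, top}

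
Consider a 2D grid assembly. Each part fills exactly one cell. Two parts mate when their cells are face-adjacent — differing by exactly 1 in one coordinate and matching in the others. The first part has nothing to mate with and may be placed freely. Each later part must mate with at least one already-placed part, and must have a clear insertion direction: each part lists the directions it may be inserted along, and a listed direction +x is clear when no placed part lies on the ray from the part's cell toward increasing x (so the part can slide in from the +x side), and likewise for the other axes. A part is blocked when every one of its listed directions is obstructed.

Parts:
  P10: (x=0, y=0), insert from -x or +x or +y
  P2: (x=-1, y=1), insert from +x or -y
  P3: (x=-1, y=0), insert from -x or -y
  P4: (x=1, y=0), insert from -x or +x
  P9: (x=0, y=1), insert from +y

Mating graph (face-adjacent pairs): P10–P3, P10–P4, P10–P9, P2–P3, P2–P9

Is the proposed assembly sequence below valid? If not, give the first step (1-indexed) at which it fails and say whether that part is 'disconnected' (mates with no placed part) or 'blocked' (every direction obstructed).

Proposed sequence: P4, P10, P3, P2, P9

1. P4@(1, 0) [-x clear] — {P4}
2. P10@(0, 0) [-x clear] — {P10, P4}
3. P3@(-1, 0) [-x clear] — {P10, P3, P4}
4. P2@(-1, 1) [+x clear] — {P10, P2, P3, P4}
5. P9@(0, 1) [+y clear] — {P10, P2, P3, P4, P9}

Valid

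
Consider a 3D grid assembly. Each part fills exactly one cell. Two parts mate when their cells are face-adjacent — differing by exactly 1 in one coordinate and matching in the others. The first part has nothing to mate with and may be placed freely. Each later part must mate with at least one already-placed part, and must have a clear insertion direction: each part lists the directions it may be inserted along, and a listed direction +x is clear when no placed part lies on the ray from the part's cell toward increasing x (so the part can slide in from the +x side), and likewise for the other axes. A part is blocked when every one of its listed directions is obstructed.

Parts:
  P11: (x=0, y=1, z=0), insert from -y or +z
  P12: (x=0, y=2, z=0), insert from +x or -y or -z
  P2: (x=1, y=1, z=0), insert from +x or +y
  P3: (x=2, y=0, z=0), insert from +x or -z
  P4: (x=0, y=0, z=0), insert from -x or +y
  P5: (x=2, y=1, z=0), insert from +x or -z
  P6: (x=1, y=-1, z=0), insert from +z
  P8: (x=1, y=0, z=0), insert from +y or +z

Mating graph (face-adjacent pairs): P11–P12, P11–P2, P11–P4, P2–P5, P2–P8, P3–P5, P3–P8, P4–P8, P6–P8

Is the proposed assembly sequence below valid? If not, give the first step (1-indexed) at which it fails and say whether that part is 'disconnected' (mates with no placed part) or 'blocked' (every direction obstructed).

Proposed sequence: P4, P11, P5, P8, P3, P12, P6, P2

Invalid at step 3 (disconnected)

1. P4@(0, 0, 0) [-x clear] — {P4}
2. P11@(0, 1, 0) [+z clear] — {P11, P4}
3. P5@(2, 1, 0) — no placed neighbour ⇒ disconnected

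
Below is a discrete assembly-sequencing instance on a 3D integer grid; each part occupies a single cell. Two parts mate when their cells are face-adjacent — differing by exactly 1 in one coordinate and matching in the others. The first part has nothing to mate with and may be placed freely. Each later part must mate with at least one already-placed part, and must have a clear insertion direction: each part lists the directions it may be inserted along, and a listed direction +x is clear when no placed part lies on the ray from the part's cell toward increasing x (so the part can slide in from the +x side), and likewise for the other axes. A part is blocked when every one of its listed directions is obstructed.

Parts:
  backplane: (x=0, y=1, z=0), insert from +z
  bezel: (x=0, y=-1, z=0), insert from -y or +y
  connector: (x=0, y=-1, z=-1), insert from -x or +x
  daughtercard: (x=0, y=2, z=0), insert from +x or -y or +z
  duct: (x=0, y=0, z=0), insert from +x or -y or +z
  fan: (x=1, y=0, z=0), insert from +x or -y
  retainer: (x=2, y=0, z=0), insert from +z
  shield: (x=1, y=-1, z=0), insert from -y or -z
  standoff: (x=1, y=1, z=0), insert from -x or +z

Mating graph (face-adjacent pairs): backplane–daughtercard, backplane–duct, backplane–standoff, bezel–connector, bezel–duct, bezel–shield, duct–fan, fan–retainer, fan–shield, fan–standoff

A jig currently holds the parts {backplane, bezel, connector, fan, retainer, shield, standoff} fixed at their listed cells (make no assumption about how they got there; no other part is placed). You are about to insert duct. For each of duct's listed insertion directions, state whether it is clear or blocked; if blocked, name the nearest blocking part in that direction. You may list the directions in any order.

+x: nearest on ray is fan@(1, 0, 0) ⇒ blocked
-y: nearest on ray is bezel@(0, -1, 0) ⇒ blocked
+z: ray from duct(0, 0, 0) has no placed part ⇒ clear

+x: blocked by fan; +z: clear; -y: blocked by bezel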